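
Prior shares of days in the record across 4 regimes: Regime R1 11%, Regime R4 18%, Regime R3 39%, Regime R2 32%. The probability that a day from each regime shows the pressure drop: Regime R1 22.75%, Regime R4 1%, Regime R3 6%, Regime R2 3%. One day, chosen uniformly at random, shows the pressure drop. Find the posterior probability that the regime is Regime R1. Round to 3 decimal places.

0.418

Prior × likelihood for each hypothesis:
  Regime R1: 0.11 × 0.2275 = 0.025025
  Regime R4: 0.18 × 0.01 = 0.0018
  Regime R3: 0.39 × 0.06 = 0.0234
  Regime R2: 0.32 × 0.03 = 0.0096
Sum = 0.059825.
P(Regime R1 | evidence) = 0.025025 / 0.059825 ≈ 0.418.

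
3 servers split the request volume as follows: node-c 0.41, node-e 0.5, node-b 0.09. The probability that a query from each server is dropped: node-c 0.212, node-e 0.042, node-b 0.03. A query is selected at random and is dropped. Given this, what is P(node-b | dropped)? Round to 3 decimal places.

0.024

Compute prior × likelihood for every hypothesis:
  node-c: 0.41 × 0.212 = 0.08692
  node-e: 0.5 × 0.042 = 0.021
  node-b: 0.09 × 0.03 = 0.0027
Total = 0.11062.
P(node-b | evidence) = 0.0027 / 0.11062 ≈ 0.024.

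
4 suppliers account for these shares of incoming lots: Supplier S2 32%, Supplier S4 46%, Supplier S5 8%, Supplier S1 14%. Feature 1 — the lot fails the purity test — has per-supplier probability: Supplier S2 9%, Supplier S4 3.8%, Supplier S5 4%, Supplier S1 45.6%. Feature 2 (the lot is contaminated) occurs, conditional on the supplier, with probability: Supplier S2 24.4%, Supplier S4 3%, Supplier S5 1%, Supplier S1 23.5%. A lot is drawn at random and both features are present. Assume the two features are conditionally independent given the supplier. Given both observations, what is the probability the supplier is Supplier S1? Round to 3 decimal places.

Unnormalized posteriors (prior × likelihood):
  Supplier S2: 0.32 × 0.09 × 0.244 = 0.0070272
  Supplier S4: 0.46 × 0.038 × 0.03 = 0.0005244
  Supplier S5: 0.08 × 0.04 × 0.01 = 0.000032
  Supplier S1: 0.14 × 0.456 × 0.235 = 0.0150024
Normalizing constant = 0.022586.
P(Supplier S1 | evidence) = 0.0150024 / 0.022586 ≈ 0.664.

0.664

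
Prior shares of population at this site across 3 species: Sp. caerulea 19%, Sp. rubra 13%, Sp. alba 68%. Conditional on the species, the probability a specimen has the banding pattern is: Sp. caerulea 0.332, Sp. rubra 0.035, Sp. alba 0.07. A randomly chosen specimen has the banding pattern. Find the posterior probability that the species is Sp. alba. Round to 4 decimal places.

0.4131

By Bayes' rule, posterior ∝ prior × likelihood:
  Sp. caerulea: 0.19 × 0.332 = 0.06308
  Sp. rubra: 0.13 × 0.035 = 0.00455
  Sp. alba: 0.68 × 0.07 = 0.0476
Total = 0.11523.
P(Sp. alba | evidence) = 0.0476 / 0.11523 ≈ 0.4131.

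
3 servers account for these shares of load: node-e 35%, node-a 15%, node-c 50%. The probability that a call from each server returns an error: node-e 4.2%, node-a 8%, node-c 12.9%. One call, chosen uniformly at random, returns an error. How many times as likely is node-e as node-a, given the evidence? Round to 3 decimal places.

Unnormalized posteriors (prior × likelihood):
  node-e: 0.35 × 0.042 = 0.0147
  node-a: 0.15 × 0.08 = 0.012
  node-c: 0.5 × 0.129 = 0.0645
Normalizing constant = 0.0912.
The ratio is 0.0147 / 0.012 (the normalizer cancels) = 1.225.

1.225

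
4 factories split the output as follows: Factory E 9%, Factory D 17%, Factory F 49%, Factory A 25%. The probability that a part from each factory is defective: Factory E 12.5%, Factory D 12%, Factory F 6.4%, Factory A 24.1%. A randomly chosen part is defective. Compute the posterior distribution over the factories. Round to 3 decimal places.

Unnormalized posteriors (prior × likelihood):
  Factory E: 0.09 × 0.125 = 0.01125
  Factory D: 0.17 × 0.12 = 0.0204
  Factory F: 0.49 × 0.064 = 0.03136
  Factory A: 0.25 × 0.241 = 0.06025
Normalizing constant = 0.12326.
P(Factory E | defective) = 0.01125/0.12326 ≈ 0.091
P(Factory D | defective) = 0.0204/0.12326 ≈ 0.166
P(Factory F | defective) = 0.03136/0.12326 ≈ 0.254
P(Factory A | defective) = 0.06025/0.12326 ≈ 0.489

Factory E 0.091, Factory D 0.166, Factory F 0.254, Factory A 0.489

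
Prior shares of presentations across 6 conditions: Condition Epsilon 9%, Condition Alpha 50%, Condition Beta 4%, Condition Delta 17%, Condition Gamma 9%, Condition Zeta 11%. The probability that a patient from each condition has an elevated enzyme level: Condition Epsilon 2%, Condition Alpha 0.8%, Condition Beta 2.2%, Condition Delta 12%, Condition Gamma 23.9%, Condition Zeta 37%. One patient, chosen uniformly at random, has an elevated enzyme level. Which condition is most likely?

By Bayes' rule, posterior ∝ prior × likelihood:
  Condition Epsilon: 0.09 × 0.02 = 0.0018
  Condition Alpha: 0.5 × 0.008 = 0.004
  Condition Beta: 0.04 × 0.022 = 0.00088
  Condition Delta: 0.17 × 0.12 = 0.0204
  Condition Gamma: 0.09 × 0.239 = 0.02151
  Condition Zeta: 0.11 × 0.37 = 0.0407
Normalizing constant = 0.08929.
Largest term belongs to Condition Zeta, so Condition Zeta is most probable.

Condition Zeta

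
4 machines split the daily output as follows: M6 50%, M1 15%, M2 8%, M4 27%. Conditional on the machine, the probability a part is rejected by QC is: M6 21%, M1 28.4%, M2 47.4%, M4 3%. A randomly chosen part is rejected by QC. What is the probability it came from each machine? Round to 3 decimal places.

Unnormalized posteriors (prior × likelihood):
  M6: 0.5 × 0.21 = 0.105
  M1: 0.15 × 0.284 = 0.0426
  M2: 0.08 × 0.474 = 0.03792
  M4: 0.27 × 0.03 = 0.0081
Total = 0.19362.
P(M6 | rejected) = 0.105/0.19362 ≈ 0.542
P(M1 | rejected) = 0.0426/0.19362 ≈ 0.220
P(M2 | rejected) = 0.03792/0.19362 ≈ 0.196
P(M4 | rejected) = 0.0081/0.19362 ≈ 0.042
(Check: 0.542+0.220+0.196+0.042 = 1.000.)

M6 0.542, M1 0.220, M2 0.196, M4 0.042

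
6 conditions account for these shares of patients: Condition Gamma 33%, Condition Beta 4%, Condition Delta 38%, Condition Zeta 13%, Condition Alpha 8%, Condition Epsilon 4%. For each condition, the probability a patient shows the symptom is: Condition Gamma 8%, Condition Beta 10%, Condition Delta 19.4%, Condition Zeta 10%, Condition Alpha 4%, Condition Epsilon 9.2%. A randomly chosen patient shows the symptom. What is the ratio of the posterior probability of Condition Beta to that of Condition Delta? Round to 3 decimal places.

0.054

Compute prior × likelihood for every hypothesis:
  Condition Gamma: 0.33 × 0.08 = 0.0264
  Condition Beta: 0.04 × 0.1 = 0.004
  Condition Delta: 0.38 × 0.194 = 0.07372
  Condition Zeta: 0.13 × 0.1 = 0.013
  Condition Alpha: 0.08 × 0.04 = 0.0032
  Condition Epsilon: 0.04 × 0.092 = 0.00368
Sum = 0.124.
The ratio is 0.004 / 0.07372 (the normalizer cancels) = 0.054.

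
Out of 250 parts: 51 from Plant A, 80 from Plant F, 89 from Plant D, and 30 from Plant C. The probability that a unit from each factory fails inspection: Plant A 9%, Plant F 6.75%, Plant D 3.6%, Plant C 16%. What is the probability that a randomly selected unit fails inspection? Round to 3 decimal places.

0.072

Unnormalized posteriors (prior × likelihood):
  Plant A: 0.204 × 0.09 = 0.01836
  Plant F: 0.32 × 0.0675 = 0.0216
  Plant D: 0.356 × 0.036 = 0.012816
  Plant C: 0.12 × 0.16 = 0.0192
P(nonconforming) = 0.01836 + 0.0216 + 0.012816 + 0.0192 = 0.071976 → 0.072.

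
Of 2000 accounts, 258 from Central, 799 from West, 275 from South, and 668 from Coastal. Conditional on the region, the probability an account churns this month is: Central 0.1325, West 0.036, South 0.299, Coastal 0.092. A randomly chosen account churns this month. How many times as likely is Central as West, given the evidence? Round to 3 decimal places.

Prior × likelihood for each hypothesis:
  Central: 0.129 × 0.1325 = 0.0170925
  West: 0.3995 × 0.036 = 0.014382
  South: 0.1375 × 0.299 = 0.0411125
  Coastal: 0.334 × 0.092 = 0.030728
Sum = 0.103315.
The ratio is 0.0170925 / 0.014382 (the normalizer cancels) = 1.188.

1.188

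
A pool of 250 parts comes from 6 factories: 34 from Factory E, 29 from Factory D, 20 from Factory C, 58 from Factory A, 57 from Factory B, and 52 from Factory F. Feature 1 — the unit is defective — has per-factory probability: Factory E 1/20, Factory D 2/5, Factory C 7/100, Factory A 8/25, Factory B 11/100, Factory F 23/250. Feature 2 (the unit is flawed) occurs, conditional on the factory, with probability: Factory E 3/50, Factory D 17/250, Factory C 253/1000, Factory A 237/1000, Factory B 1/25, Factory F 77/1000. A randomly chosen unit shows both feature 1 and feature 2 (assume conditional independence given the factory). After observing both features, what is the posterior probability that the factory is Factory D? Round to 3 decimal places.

Compute prior × likelihood for every hypothesis:
  Factory E: 0.136 × 0.05 × 0.06 = 0.000408
  Factory D: 0.116 × 0.4 × 0.068 = 0.0031552
  Factory C: 0.08 × 0.07 × 0.253 = 0.0014168
  Factory A: 0.232 × 0.32 × 0.237 = 0.01759488
  Factory B: 0.228 × 0.11 × 0.04 = 0.0010032
  Factory F: 0.208 × 0.092 × 0.077 = 0.001473472
Normalizing constant = 0.025051552.
P(Factory D | evidence) = 0.0031552 / 0.025051552 ≈ 0.126.

0.126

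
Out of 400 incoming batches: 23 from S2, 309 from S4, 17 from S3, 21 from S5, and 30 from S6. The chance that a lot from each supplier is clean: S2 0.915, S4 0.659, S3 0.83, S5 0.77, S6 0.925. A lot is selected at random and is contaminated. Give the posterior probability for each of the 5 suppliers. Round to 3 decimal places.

Taking complements, P(contaminated | each) = S2 0.085, S4 0.341, S3 0.17, S5 0.23, S6 0.075.
Unnormalized posteriors (prior × likelihood):
  S2: 0.0575 × 0.085 = 0.0048875
  S4: 0.7725 × 0.341 = 0.2634225
  S3: 0.0425 × 0.17 = 0.007225
  S5: 0.0525 × 0.23 = 0.012075
  S6: 0.075 × 0.075 = 0.005625
Sum = 0.293235.
P(S2 | contaminated) = 0.0048875/0.293235 ≈ 0.017
P(S4 | contaminated) = 0.2634225/0.293235 ≈ 0.898
P(S3 | contaminated) = 0.007225/0.293235 ≈ 0.025
P(S5 | contaminated) = 0.012075/0.293235 ≈ 0.041
P(S6 | contaminated) = 0.005625/0.293235 ≈ 0.019

S2 0.017, S4 0.898, S3 0.025, S5 0.041, S6 0.019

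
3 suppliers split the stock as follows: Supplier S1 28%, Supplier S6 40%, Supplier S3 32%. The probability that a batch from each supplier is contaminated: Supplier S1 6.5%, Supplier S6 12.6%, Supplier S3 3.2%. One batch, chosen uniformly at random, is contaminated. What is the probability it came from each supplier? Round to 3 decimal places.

Supplier S1 0.231, Supplier S6 0.639, Supplier S3 0.130

Unnormalized posteriors (prior × likelihood):
  Supplier S1: 0.28 × 0.065 = 0.0182
  Supplier S6: 0.4 × 0.126 = 0.0504
  Supplier S3: 0.32 × 0.032 = 0.01024
Sum = 0.07884.
P(Supplier S1 | contaminated) = 0.0182/0.07884 ≈ 0.231
P(Supplier S6 | contaminated) = 0.0504/0.07884 ≈ 0.639
P(Supplier S3 | contaminated) = 0.01024/0.07884 ≈ 0.130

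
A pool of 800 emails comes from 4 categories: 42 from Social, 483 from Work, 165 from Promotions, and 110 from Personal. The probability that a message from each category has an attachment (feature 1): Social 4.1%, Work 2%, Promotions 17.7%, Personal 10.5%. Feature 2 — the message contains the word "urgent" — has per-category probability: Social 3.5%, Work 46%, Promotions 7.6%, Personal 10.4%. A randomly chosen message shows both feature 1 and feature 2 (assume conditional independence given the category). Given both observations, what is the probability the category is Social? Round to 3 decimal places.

0.008

Unnormalized posteriors (prior × likelihood):
  Social: 0.0525 × 0.041 × 0.035 = 0.0000753375
  Work: 0.60375 × 0.02 × 0.46 = 0.0055545
  Promotions: 0.20625 × 0.177 × 0.076 = 0.002774475
  Personal: 0.1375 × 0.105 × 0.104 = 0.0015015
Normalizing constant = 0.0099058125.
P(Social | evidence) = 0.0000753375 / 0.0099058125 ≈ 0.008.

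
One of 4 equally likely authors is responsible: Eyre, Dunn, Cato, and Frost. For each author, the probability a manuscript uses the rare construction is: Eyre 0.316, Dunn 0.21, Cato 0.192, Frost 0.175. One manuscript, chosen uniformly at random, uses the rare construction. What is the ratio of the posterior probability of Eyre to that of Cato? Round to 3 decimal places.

With a uniform prior (1/4 each), posterior ∝ likelihood:
  Eyre: 0.316
  Dunn: 0.21
  Cato: 0.192
  Frost: 0.175
Sum = 0.893.
The ratio is 0.316 / 0.192 (the normalizer cancels) = 1.646.

1.646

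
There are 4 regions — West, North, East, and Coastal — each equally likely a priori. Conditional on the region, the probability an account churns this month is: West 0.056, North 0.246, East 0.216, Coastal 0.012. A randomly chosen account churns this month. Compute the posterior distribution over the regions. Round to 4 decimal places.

West 0.1057, North 0.4642, East 0.4075, Coastal 0.0226

With a uniform prior (1/4 each), posterior ∝ likelihood:
  West: 0.056
  North: 0.246
  East: 0.216
  Coastal: 0.012
Total = 0.53.
P(West | churn) = 0.056/0.53 ≈ 0.1057
P(North | churn) = 0.246/0.53 ≈ 0.4642
P(East | churn) = 0.216/0.53 ≈ 0.4075
P(Coastal | churn) = 0.012/0.53 ≈ 0.0226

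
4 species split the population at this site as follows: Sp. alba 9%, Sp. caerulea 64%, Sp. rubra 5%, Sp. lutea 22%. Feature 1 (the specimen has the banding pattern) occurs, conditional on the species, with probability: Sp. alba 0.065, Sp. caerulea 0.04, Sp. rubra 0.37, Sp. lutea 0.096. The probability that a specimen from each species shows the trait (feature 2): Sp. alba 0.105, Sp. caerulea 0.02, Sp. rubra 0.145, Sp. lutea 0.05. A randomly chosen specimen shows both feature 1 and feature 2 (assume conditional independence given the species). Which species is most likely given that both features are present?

Compute prior × likelihood for every hypothesis:
  Sp. alba: 0.09 × 0.065 × 0.105 = 0.00061425
  Sp. caerulea: 0.64 × 0.04 × 0.02 = 0.000512
  Sp. rubra: 0.05 × 0.37 × 0.145 = 0.0026825
  Sp. lutea: 0.22 × 0.096 × 0.05 = 0.001056
Sum = 0.00486475.
Largest term belongs to Sp. rubra, so Sp. rubra is most probable.

Sp. rubra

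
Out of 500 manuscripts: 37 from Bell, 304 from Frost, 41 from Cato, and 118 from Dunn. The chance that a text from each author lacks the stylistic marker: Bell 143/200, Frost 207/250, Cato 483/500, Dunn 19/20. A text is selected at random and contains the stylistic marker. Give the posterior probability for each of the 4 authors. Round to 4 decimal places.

Bell 0.1504, Frost 0.7456, Cato 0.0199, Dunn 0.0841

Taking complements, P(marker | each) = Bell 0.285, Frost 0.172, Cato 0.034, Dunn 0.05.
Compute prior × likelihood for every hypothesis:
  Bell: 0.074 × 0.285 = 0.02109
  Frost: 0.608 × 0.172 = 0.104576
  Cato: 0.082 × 0.034 = 0.002788
  Dunn: 0.236 × 0.05 = 0.0118
Total = 0.140254.
P(Bell | marker) = 0.02109/0.140254 ≈ 0.1504
P(Frost | marker) = 0.104576/0.140254 ≈ 0.7456
P(Cato | marker) = 0.002788/0.140254 ≈ 0.0199
P(Dunn | marker) = 0.0118/0.140254 ≈ 0.0841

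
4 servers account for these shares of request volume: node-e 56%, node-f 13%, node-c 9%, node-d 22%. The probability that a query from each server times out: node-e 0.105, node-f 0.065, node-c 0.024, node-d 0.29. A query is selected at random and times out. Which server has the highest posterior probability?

By Bayes' rule, posterior ∝ prior × likelihood:
  node-e: 0.56 × 0.105 = 0.0588
  node-f: 0.13 × 0.065 = 0.00845
  node-c: 0.09 × 0.024 = 0.00216
  node-d: 0.22 × 0.29 = 0.0638
Normalizing constant = 0.13321.
Largest term belongs to node-d, so node-d is most probable.

node-d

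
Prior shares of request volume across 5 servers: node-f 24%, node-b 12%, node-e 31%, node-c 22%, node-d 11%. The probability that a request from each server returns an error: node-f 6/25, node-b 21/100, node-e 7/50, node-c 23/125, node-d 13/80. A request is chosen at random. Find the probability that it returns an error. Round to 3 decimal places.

0.185

Unnormalized posteriors (prior × likelihood):
  node-f: 0.24 × 0.24 = 0.0576
  node-b: 0.12 × 0.21 = 0.0252
  node-e: 0.31 × 0.14 = 0.0434
  node-c: 0.22 × 0.184 = 0.04048
  node-d: 0.11 × 0.1625 = 0.017875
P(error) = 0.0576 + 0.0252 + 0.0434 + 0.04048 + 0.017875 = 0.184555 → 0.185.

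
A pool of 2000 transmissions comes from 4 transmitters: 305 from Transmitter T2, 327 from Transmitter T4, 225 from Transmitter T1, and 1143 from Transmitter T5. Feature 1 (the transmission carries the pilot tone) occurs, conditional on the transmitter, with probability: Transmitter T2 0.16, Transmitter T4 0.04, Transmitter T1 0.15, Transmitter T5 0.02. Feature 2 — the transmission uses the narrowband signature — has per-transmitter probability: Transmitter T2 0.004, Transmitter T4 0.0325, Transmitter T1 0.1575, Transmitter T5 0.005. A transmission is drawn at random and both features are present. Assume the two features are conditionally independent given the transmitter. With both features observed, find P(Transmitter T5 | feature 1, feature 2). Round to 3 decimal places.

0.019

By Bayes' rule, posterior ∝ prior × likelihood:
  Transmitter T2: 0.1525 × 0.16 × 0.004 = 0.0000976
  Transmitter T4: 0.1635 × 0.04 × 0.0325 = 0.00021255
  Transmitter T1: 0.1125 × 0.15 × 0.1575 = 0.0026578125
  Transmitter T5: 0.5715 × 0.02 × 0.005 = 0.00005715
Total = 0.0030251125.
P(Transmitter T5 | evidence) = 0.00005715 / 0.0030251125 ≈ 0.019.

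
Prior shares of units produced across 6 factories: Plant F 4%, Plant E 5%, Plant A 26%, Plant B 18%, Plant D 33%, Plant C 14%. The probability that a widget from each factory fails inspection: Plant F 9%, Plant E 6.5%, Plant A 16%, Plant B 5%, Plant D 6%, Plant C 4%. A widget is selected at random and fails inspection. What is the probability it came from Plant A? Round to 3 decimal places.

0.502

Unnormalized posteriors (prior × likelihood):
  Plant F: 0.04 × 0.09 = 0.0036
  Plant E: 0.05 × 0.065 = 0.00325
  Plant A: 0.26 × 0.16 = 0.0416
  Plant B: 0.18 × 0.05 = 0.009
  Plant D: 0.33 × 0.06 = 0.0198
  Plant C: 0.14 × 0.04 = 0.0056
Sum = 0.08285.
P(Plant A | evidence) = 0.0416 / 0.08285 ≈ 0.502.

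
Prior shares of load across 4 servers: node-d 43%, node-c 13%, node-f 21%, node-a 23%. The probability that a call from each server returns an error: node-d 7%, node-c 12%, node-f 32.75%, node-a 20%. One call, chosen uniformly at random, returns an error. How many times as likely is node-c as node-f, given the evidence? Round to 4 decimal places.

Unnormalized posteriors (prior × likelihood):
  node-d: 0.43 × 0.07 = 0.0301
  node-c: 0.13 × 0.12 = 0.0156
  node-f: 0.21 × 0.3275 = 0.068775
  node-a: 0.23 × 0.2 = 0.046
Normalizing constant = 0.160475.
The ratio is 0.0156 / 0.068775 (the normalizer cancels) = 0.2268.

0.2268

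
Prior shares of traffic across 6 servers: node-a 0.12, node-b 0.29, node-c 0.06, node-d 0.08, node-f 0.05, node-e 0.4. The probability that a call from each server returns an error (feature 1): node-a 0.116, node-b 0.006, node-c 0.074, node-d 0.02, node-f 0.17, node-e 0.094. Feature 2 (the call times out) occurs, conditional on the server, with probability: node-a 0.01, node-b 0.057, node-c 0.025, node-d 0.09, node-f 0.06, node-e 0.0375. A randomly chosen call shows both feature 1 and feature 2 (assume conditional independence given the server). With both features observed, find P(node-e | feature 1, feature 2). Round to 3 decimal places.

0.584

By Bayes' rule, posterior ∝ prior × likelihood:
  node-a: 0.12 × 0.116 × 0.01 = 0.0001392
  node-b: 0.29 × 0.006 × 0.057 = 0.00009918
  node-c: 0.06 × 0.074 × 0.025 = 0.000111
  node-d: 0.08 × 0.02 × 0.09 = 0.000144
  node-f: 0.05 × 0.17 × 0.06 = 0.00051
  node-e: 0.4 × 0.094 × 0.0375 = 0.00141
Total = 0.00241338.
P(node-e | evidence) = 0.00141 / 0.00241338 ≈ 0.584.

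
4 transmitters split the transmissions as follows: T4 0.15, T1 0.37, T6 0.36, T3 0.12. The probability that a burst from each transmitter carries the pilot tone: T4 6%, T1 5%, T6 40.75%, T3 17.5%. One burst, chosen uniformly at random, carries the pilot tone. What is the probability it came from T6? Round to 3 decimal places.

Unnormalized posteriors (prior × likelihood):
  T4: 0.15 × 0.06 = 0.009
  T1: 0.37 × 0.05 = 0.0185
  T6: 0.36 × 0.4075 = 0.1467
  T3: 0.12 × 0.175 = 0.021
Total = 0.1952.
P(T6 | evidence) = 0.1467 / 0.1952 ≈ 0.752.

0.752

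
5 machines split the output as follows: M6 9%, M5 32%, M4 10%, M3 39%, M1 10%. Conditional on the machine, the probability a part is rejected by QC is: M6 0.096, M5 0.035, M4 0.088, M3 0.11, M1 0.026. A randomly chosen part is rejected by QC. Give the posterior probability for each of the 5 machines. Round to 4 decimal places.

M6 0.1165, M5 0.1511, M4 0.1187, M3 0.5786, M1 0.0351

Prior × likelihood for each hypothesis:
  M6: 0.09 × 0.096 = 0.00864
  M5: 0.32 × 0.035 = 0.0112
  M4: 0.1 × 0.088 = 0.0088
  M3: 0.39 × 0.11 = 0.0429
  M1: 0.1 × 0.026 = 0.0026
Normalizing constant = 0.07414.
P(M6 | rejected) = 0.00864/0.07414 ≈ 0.1165
P(M5 | rejected) = 0.0112/0.07414 ≈ 0.1511
P(M4 | rejected) = 0.0088/0.07414 ≈ 0.1187
P(M3 | rejected) = 0.0429/0.07414 ≈ 0.5786
P(M1 | rejected) = 0.0026/0.07414 ≈ 0.0351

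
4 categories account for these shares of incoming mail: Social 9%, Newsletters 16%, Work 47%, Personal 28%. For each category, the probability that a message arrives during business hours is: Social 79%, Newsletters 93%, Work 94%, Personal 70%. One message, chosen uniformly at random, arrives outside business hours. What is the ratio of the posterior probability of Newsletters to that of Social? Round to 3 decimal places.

0.593

Taking complements, P(off-hours | each) = Social 0.21, Newsletters 0.07, Work 0.06, Personal 0.3.
By Bayes' rule, posterior ∝ prior × likelihood:
  Social: 0.09 × 0.21 = 0.0189
  Newsletters: 0.16 × 0.07 = 0.0112
  Work: 0.47 × 0.06 = 0.0282
  Personal: 0.28 × 0.3 = 0.084
Sum = 0.1423.
The ratio is 0.0112 / 0.0189 (the normalizer cancels) = 0.593.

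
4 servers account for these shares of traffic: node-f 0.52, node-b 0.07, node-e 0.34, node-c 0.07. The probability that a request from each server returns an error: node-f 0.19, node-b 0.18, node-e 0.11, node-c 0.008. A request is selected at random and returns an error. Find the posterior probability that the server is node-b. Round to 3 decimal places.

By Bayes' rule, posterior ∝ prior × likelihood:
  node-f: 0.52 × 0.19 = 0.0988
  node-b: 0.07 × 0.18 = 0.0126
  node-e: 0.34 × 0.11 = 0.0374
  node-c: 0.07 × 0.008 = 0.00056
Sum = 0.14936.
P(node-b | evidence) = 0.0126 / 0.14936 ≈ 0.084.

0.084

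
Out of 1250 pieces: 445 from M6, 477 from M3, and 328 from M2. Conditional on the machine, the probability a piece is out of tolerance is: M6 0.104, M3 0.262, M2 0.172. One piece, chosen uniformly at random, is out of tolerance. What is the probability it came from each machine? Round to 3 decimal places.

Unnormalized posteriors (prior × likelihood):
  M6: 0.356 × 0.104 = 0.037024
  M3: 0.3816 × 0.262 = 0.0999792
  M2: 0.2624 × 0.172 = 0.0451328
Normalizing constant = 0.182136.
P(M6 | oversize) = 0.037024/0.182136 ≈ 0.203
P(M3 | oversize) = 0.0999792/0.182136 ≈ 0.549
P(M2 | oversize) = 0.0451328/0.182136 ≈ 0.248
(Check: 0.203+0.549+0.248 = 1.000.)

M6 0.203, M3 0.549, M2 0.248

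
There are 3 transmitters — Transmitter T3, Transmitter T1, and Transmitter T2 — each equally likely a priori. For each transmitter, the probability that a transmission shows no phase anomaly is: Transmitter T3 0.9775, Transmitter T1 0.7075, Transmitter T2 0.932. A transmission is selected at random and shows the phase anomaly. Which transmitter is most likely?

Transmitter T1

Taking complements, P(anomaly | each) = Transmitter T3 0.0225, Transmitter T1 0.2925, Transmitter T2 0.068.
With a uniform prior (1/3 each), posterior ∝ likelihood:
  Transmitter T3: 0.0225
  Transmitter T1: 0.2925
  Transmitter T2: 0.068
Total = 0.383.
Largest term belongs to Transmitter T1, so Transmitter T1 is most probable.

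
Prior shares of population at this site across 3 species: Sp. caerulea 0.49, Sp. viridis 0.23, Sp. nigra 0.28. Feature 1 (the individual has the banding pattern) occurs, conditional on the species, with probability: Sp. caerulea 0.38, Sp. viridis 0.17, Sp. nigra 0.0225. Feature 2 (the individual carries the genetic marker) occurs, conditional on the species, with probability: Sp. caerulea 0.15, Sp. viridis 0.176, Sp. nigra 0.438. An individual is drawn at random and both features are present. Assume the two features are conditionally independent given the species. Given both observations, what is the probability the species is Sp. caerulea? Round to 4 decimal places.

0.7434

Prior × likelihood for each hypothesis:
  Sp. caerulea: 0.49 × 0.38 × 0.15 = 0.02793
  Sp. viridis: 0.23 × 0.17 × 0.176 = 0.0068816
  Sp. nigra: 0.28 × 0.0225 × 0.438 = 0.0027594
Normalizing constant = 0.037571.
P(Sp. caerulea | evidence) = 0.02793 / 0.037571 ≈ 0.7434.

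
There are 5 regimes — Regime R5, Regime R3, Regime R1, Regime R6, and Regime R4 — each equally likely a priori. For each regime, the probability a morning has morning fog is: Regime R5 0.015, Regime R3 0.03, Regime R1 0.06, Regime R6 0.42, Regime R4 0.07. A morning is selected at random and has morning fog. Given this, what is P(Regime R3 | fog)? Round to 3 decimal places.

0.050

Since the prior is uniform, the posterior is proportional to the likelihood:
  Regime R5: 0.015
  Regime R3: 0.03
  Regime R1: 0.06
  Regime R6: 0.42
  Regime R4: 0.07
Total = 0.595.
P(Regime R3 | evidence) = 0.03 / 0.595 ≈ 0.050.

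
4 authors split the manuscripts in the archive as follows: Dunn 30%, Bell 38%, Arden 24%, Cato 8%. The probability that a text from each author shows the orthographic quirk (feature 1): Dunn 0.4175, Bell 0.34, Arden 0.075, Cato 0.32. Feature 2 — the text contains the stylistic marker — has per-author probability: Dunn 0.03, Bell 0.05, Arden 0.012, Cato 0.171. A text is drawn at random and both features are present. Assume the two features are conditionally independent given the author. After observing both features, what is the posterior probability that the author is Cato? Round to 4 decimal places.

Unnormalized posteriors (prior × likelihood):
  Dunn: 0.3 × 0.4175 × 0.03 = 0.0037575
  Bell: 0.38 × 0.34 × 0.05 = 0.00646
  Arden: 0.24 × 0.075 × 0.012 = 0.000216
  Cato: 0.08 × 0.32 × 0.171 = 0.0043776
Normalizing constant = 0.0148111.
P(Cato | evidence) = 0.0043776 / 0.0148111 ≈ 0.2956.

0.2956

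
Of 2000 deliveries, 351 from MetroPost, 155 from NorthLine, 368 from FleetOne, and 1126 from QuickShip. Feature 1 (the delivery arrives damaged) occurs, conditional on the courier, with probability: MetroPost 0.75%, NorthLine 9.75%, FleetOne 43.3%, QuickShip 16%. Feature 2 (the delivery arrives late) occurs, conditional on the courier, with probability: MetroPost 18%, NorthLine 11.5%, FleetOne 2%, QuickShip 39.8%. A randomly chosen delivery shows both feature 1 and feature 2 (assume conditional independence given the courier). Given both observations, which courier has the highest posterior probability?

Compute prior × likelihood for every hypothesis:
  MetroPost: 0.1755 × 0.0075 × 0.18 = 0.000236925
  NorthLine: 0.0775 × 0.0975 × 0.115 = 0.00086896875
  FleetOne: 0.184 × 0.433 × 0.02 = 0.00159344
  QuickShip: 0.563 × 0.16 × 0.398 = 0.03585184
Total = 0.03855117375.
Largest term belongs to QuickShip, so QuickShip is most probable.

QuickShip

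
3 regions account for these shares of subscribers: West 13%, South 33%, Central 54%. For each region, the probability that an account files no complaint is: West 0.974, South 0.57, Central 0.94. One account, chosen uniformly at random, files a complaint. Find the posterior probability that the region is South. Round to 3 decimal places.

Taking complements, P(complaint | each) = West 0.026, South 0.43, Central 0.06.
Prior × likelihood for each hypothesis:
  West: 0.13 × 0.026 = 0.00338
  South: 0.33 × 0.43 = 0.1419
  Central: 0.54 × 0.06 = 0.0324
Normalizing constant = 0.17768.
P(South | evidence) = 0.1419 / 0.17768 ≈ 0.799.

0.799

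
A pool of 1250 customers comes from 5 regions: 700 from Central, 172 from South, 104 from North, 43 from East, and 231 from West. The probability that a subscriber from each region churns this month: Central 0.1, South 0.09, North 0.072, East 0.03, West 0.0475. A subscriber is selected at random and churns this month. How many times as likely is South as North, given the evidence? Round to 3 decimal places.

By Bayes' rule, posterior ∝ prior × likelihood:
  Central: 0.56 × 0.1 = 0.056
  South: 0.1376 × 0.09 = 0.012384
  North: 0.0832 × 0.072 = 0.0059904
  East: 0.0344 × 0.03 = 0.001032
  West: 0.1848 × 0.0475 = 0.008778
Normalizing constant = 0.0841844.
The ratio is 0.012384 / 0.0059904 (the normalizer cancels) = 2.067.

2.067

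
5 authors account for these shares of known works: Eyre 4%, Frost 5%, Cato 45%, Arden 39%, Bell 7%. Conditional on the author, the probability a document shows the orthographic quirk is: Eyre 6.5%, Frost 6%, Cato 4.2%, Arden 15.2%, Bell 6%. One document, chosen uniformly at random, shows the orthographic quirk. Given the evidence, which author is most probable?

Arden

By Bayes' rule, posterior ∝ prior × likelihood:
  Eyre: 0.04 × 0.065 = 0.0026
  Frost: 0.05 × 0.06 = 0.003
  Cato: 0.45 × 0.042 = 0.0189
  Arden: 0.39 × 0.152 = 0.05928
  Bell: 0.07 × 0.06 = 0.0042
Normalizing constant = 0.08798.
Largest term belongs to Arden, so Arden is most probable.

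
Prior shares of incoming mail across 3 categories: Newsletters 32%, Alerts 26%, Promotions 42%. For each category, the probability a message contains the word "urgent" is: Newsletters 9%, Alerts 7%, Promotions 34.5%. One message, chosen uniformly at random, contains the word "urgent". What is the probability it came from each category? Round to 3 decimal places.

Newsletters 0.150, Alerts 0.095, Promotions 0.755

Unnormalized posteriors (prior × likelihood):
  Newsletters: 0.32 × 0.09 = 0.0288
  Alerts: 0.26 × 0.07 = 0.0182
  Promotions: 0.42 × 0.345 = 0.1449
Total = 0.1919.
P(Newsletters | urgent-flag) = 0.0288/0.1919 ≈ 0.150
P(Alerts | urgent-flag) = 0.0182/0.1919 ≈ 0.095
P(Promotions | urgent-flag) = 0.1449/0.1919 ≈ 0.755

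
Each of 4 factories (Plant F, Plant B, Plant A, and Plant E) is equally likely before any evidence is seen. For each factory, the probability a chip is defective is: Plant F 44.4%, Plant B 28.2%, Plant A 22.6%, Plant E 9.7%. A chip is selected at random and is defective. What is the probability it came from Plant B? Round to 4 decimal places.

0.2688

Since the prior is uniform, the posterior is proportional to the likelihood:
  Plant F: 0.444
  Plant B: 0.282
  Plant A: 0.226
  Plant E: 0.097
Sum = 1.049.
P(Plant B | evidence) = 0.282 / 1.049 ≈ 0.2688.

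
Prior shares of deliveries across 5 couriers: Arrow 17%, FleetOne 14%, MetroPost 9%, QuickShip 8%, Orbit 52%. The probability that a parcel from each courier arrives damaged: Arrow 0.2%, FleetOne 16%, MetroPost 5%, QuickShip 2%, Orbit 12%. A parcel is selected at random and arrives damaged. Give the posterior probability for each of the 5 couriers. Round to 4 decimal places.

By Bayes' rule, posterior ∝ prior × likelihood:
  Arrow: 0.17 × 0.002 = 0.00034
  FleetOne: 0.14 × 0.16 = 0.0224
  MetroPost: 0.09 × 0.05 = 0.0045
  QuickShip: 0.08 × 0.02 = 0.0016
  Orbit: 0.52 × 0.12 = 0.0624
Sum = 0.09124.
P(Arrow | damaged) = 0.00034/0.09124 ≈ 0.0037
P(FleetOne | damaged) = 0.0224/0.09124 ≈ 0.2455
P(MetroPost | damaged) = 0.0045/0.09124 ≈ 0.0493
P(QuickShip | damaged) = 0.0016/0.09124 ≈ 0.0175
P(Orbit | damaged) = 0.0624/0.09124 ≈ 0.6839
(Check: 0.0037+0.2455+0.0493+0.0175+0.6839 = 0.9999.)

Arrow 0.0037, FleetOne 0.2455, MetroPost 0.0493, QuickShip 0.0175, Orbit 0.6839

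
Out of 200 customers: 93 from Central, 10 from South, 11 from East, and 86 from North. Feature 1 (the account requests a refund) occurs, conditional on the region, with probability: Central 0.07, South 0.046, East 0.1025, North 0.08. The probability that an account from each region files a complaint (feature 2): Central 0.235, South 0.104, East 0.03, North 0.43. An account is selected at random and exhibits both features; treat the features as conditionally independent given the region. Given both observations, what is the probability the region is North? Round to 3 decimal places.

Prior × likelihood for each hypothesis:
  Central: 0.465 × 0.07 × 0.235 = 0.00764925
  South: 0.05 × 0.046 × 0.104 = 0.0002392
  East: 0.055 × 0.1025 × 0.03 = 0.000169125
  North: 0.43 × 0.08 × 0.43 = 0.014792
Sum = 0.022849575.
P(North | evidence) = 0.014792 / 0.022849575 ≈ 0.647.

0.647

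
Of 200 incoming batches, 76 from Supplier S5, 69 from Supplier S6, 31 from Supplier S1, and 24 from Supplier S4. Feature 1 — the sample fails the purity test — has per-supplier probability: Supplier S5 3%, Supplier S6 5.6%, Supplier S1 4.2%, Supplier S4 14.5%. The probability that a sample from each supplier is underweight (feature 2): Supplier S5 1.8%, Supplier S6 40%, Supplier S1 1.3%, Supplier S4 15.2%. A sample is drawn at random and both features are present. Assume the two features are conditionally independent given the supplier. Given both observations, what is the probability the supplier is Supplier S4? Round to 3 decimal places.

0.248

By Bayes' rule, posterior ∝ prior × likelihood:
  Supplier S5: 0.38 × 0.03 × 0.018 = 0.0002052
  Supplier S6: 0.345 × 0.056 × 0.4 = 0.007728
  Supplier S1: 0.155 × 0.042 × 0.013 = 0.00008463
  Supplier S4: 0.12 × 0.145 × 0.152 = 0.0026448
Normalizing constant = 0.01066263.
P(Supplier S4 | evidence) = 0.0026448 / 0.01066263 ≈ 0.248.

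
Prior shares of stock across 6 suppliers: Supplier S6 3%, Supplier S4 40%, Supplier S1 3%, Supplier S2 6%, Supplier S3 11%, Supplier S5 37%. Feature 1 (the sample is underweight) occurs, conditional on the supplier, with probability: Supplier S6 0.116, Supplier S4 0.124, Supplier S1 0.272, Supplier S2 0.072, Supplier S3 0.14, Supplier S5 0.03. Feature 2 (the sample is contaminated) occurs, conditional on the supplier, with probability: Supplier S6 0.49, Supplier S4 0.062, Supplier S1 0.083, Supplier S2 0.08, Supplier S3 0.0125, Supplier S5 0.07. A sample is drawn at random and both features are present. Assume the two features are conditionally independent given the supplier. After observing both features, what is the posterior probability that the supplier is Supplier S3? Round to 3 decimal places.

0.028

Unnormalized posteriors (prior × likelihood):
  Supplier S6: 0.03 × 0.116 × 0.49 = 0.0017052
  Supplier S4: 0.4 × 0.124 × 0.062 = 0.0030752
  Supplier S1: 0.03 × 0.272 × 0.083 = 0.00067728
  Supplier S2: 0.06 × 0.072 × 0.08 = 0.0003456
  Supplier S3: 0.11 × 0.14 × 0.0125 = 0.0001925
  Supplier S5: 0.37 × 0.03 × 0.07 = 0.000777
Total = 0.00677278.
P(Supplier S3 | evidence) = 0.0001925 / 0.00677278 ≈ 0.028.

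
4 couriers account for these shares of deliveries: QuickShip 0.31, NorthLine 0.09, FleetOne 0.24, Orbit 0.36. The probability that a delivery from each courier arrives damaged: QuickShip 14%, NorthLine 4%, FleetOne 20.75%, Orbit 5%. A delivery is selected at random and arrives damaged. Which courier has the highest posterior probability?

FleetOne

Compute prior × likelihood for every hypothesis:
  QuickShip: 0.31 × 0.14 = 0.0434
  NorthLine: 0.09 × 0.04 = 0.0036
  FleetOne: 0.24 × 0.2075 = 0.0498
  Orbit: 0.36 × 0.05 = 0.018
Sum = 0.1148.
Largest term belongs to FleetOne, so FleetOne is most probable.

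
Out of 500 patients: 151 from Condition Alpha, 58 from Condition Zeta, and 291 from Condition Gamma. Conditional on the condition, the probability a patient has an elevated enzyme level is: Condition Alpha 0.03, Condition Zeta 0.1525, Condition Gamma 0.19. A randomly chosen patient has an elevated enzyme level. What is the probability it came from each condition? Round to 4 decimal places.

Unnormalized posteriors (prior × likelihood):
  Condition Alpha: 0.302 × 0.03 = 0.00906
  Condition Zeta: 0.116 × 0.1525 = 0.01769
  Condition Gamma: 0.582 × 0.19 = 0.11058
Total = 0.13733.
P(Condition Alpha | elevated) = 0.00906/0.13733 ≈ 0.0660
P(Condition Zeta | elevated) = 0.01769/0.13733 ≈ 0.1288
P(Condition Gamma | elevated) = 0.11058/0.13733 ≈ 0.8052

Condition Alpha 0.0660, Condition Zeta 0.1288, Condition Gamma 0.8052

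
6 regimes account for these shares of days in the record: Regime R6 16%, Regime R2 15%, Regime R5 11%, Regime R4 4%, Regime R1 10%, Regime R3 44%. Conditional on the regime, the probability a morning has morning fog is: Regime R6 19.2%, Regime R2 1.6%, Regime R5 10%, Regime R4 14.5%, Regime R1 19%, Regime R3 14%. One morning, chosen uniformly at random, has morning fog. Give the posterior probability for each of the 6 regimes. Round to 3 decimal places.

Regime R6 0.235, Regime R2 0.018, Regime R5 0.084, Regime R4 0.044, Regime R1 0.146, Regime R3 0.472

Unnormalized posteriors (prior × likelihood):
  Regime R6: 0.16 × 0.192 = 0.03072
  Regime R2: 0.15 × 0.016 = 0.0024
  Regime R5: 0.11 × 0.1 = 0.011
  Regime R4: 0.04 × 0.145 = 0.0058
  Regime R1: 0.1 × 0.19 = 0.019
  Regime R3: 0.44 × 0.14 = 0.0616
Normalizing constant = 0.13052.
P(Regime R6 | fog) = 0.03072/0.13052 ≈ 0.235
P(Regime R2 | fog) = 0.0024/0.13052 ≈ 0.018
P(Regime R5 | fog) = 0.011/0.13052 ≈ 0.084
P(Regime R4 | fog) = 0.0058/0.13052 ≈ 0.044
P(Regime R1 | fog) = 0.019/0.13052 ≈ 0.146
P(Regime R3 | fog) = 0.0616/0.13052 ≈ 0.472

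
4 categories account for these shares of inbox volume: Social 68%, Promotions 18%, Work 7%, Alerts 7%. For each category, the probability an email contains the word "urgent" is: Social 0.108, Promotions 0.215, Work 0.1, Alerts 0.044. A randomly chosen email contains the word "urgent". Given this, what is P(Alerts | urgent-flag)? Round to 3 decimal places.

0.025

Compute prior × likelihood for every hypothesis:
  Social: 0.68 × 0.108 = 0.07344
  Promotions: 0.18 × 0.215 = 0.0387
  Work: 0.07 × 0.1 = 0.007
  Alerts: 0.07 × 0.044 = 0.00308
Sum = 0.12222.
P(Alerts | evidence) = 0.00308 / 0.12222 ≈ 0.025.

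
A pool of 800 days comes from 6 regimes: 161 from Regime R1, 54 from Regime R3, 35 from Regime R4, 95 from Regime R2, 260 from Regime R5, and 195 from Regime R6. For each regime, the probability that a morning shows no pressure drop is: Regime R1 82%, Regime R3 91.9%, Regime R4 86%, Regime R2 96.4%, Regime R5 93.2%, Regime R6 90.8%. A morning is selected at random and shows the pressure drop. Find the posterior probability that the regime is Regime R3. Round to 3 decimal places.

Taking complements, P(drop | each) = Regime R1 0.18, Regime R3 0.081, Regime R4 0.14, Regime R2 0.036, Regime R5 0.068, Regime R6 0.092.
Prior × likelihood for each hypothesis:
  Regime R1: 0.20125 × 0.18 = 0.036225
  Regime R3: 0.0675 × 0.081 = 0.0054675
  Regime R4: 0.04375 × 0.14 = 0.006125
  Regime R2: 0.11875 × 0.036 = 0.004275
  Regime R5: 0.325 × 0.068 = 0.0221
  Regime R6: 0.24375 × 0.092 = 0.022425
Total = 0.0966175.
P(Regime R3 | evidence) = 0.0054675 / 0.0966175 ≈ 0.057.

0.057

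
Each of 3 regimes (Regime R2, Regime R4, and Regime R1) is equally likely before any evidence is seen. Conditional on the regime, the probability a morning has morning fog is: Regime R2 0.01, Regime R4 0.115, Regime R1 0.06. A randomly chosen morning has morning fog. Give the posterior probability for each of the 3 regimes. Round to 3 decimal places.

With a uniform prior (1/3 each), posterior ∝ likelihood:
  Regime R2: 0.01
  Regime R4: 0.115
  Regime R1: 0.06
Sum = 0.185.
P(Regime R2 | fog) = 0.01/0.185 ≈ 0.054
P(Regime R4 | fog) = 0.115/0.185 ≈ 0.622
P(Regime R1 | fog) = 0.06/0.185 ≈ 0.324
(Check: 0.054+0.622+0.324 = 1.000.)

Regime R2 0.054, Regime R4 0.622, Regime R1 0.324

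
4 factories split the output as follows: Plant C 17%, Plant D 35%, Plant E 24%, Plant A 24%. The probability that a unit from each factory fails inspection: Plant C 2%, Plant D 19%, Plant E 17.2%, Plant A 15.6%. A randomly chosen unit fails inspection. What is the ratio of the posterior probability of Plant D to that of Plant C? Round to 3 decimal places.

19.559

Unnormalized posteriors (prior × likelihood):
  Plant C: 0.17 × 0.02 = 0.0034
  Plant D: 0.35 × 0.19 = 0.0665
  Plant E: 0.24 × 0.172 = 0.04128
  Plant A: 0.24 × 0.156 = 0.03744
Total = 0.14862.
The ratio is 0.0665 / 0.0034 (the normalizer cancels) = 19.559.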